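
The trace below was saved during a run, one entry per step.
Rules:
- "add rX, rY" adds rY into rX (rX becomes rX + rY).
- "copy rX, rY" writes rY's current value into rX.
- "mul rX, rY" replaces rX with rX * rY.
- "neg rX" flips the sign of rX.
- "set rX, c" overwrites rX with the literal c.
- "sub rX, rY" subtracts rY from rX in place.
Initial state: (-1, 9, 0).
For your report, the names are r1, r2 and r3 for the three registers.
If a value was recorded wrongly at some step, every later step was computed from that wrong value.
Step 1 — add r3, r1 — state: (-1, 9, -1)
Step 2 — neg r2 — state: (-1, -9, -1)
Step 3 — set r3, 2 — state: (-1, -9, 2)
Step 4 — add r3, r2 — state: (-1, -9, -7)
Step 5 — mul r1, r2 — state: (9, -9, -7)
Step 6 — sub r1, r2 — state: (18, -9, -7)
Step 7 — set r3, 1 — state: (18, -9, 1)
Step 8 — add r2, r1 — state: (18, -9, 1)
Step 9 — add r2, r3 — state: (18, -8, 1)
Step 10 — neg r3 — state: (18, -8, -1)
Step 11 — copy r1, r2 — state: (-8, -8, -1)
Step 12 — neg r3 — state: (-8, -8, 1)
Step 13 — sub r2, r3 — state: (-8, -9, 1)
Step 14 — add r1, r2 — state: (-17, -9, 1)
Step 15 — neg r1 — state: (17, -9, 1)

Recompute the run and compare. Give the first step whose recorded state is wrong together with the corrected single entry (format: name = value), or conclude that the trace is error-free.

step 8, r2 = 9

Recomputing the run from the initial state:
step 1: r1 = -1, r2 = 9, r3 = -1
step 2: r1 = -1, r2 = -9, r3 = -1
step 3: r1 = -1, r2 = -9, r3 = 2
step 4: r1 = -1, r2 = -9, r3 = -7
step 5: r1 = 9, r2 = -9, r3 = -7
step 6: r1 = 18, r2 = -9, r3 = -7
step 7: r1 = 18, r2 = -9, r3 = 1
step 8: r1 = 18, r2 = 9, r3 = 1
step 9: r1 = 18, r2 = 10, r3 = 1
step 10: r1 = 18, r2 = 10, r3 = -1
step 11: r1 = 10, r2 = 10, r3 = -1
step 12: r1 = 10, r2 = 10, r3 = 1
step 13: r1 = 10, r2 = 9, r3 = 1
step 14: r1 = 19, r2 = 9, r3 = 1
step 15: r1 = -19, r2 = 9, r3 = 1
The first disagreement with the trace is at step 8, where the value should be r2 = 9.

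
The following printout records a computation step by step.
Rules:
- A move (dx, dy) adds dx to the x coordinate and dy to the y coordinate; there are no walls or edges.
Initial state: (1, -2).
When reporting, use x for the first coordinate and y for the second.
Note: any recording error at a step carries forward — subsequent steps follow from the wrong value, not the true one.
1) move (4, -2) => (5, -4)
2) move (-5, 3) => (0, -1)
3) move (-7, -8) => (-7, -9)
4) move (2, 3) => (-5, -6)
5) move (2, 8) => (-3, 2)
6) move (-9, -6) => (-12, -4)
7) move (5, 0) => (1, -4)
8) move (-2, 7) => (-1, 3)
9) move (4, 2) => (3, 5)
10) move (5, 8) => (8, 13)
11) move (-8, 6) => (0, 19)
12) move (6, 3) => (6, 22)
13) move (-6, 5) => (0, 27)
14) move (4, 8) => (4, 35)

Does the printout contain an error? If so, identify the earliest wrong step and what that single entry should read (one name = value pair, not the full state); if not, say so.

1. x = 1 + (4) = 5, y = -2 + (-2) = -4 (exactly as logged)
2. x = 5 + (-5) = 0, y = -4 + (3) = -1 (matches)
3. x = 0 + (-7) = -7, y = -1 + (-8) = -9 (verified)
4. x = -7 + (2) = -5, y = -9 + (3) = -6 (verified)
5. x = -5 + (2) = -3, y = -6 + (8) = 2 (matches)
6. x = -3 + (-9) = -12, y = 2 + (-6) = -4 (agrees with the printout)
7. x = -12 + (5) = -7, y = -4 + (0) = -4 (not what was recorded)
Conclusion: step 7 carries the first error; the entry should be x = -7.

step 7, x = -7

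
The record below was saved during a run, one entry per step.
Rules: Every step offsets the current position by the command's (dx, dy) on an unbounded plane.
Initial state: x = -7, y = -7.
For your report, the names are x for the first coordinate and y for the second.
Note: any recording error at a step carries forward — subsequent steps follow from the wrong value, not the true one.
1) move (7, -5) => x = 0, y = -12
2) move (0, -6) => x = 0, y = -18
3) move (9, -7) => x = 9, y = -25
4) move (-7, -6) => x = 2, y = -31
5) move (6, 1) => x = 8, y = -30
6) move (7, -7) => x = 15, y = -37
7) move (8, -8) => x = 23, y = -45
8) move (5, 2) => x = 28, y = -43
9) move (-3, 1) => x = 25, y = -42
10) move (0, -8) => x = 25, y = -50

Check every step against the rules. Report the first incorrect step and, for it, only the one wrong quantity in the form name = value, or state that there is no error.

step 1: x = -7 + (7) = 0, y = -7 + (-5) = -12 -> in agreement
step 2: x = 0 + (0) = 0, y = -12 + (-6) = -18 -> verified
step 3: x = 0 + (9) = 9, y = -18 + (-7) = -25 -> same as recorded
step 4: x = 9 + (-7) = 2, y = -25 + (-6) = -31 -> agrees with the record
step 5: x = 2 + (6) = 8, y = -31 + (1) = -30 -> same as recorded
step 6: x = 8 + (7) = 15, y = -30 + (-7) = -37 -> checks out
step 7: x = 15 + (8) = 23, y = -37 + (-8) = -45 -> confirmed correct
step 8: x = 23 + (5) = 28, y = -45 + (2) = -43 -> confirmed correct
step 9: x = 28 + (-3) = 25, y = -43 + (1) = -42 -> confirmed correct
step 10: x = 25 + (0) = 25, y = -42 + (-8) = -50 -> agrees with the record
Each recorded entry agrees with the recomputation.

no error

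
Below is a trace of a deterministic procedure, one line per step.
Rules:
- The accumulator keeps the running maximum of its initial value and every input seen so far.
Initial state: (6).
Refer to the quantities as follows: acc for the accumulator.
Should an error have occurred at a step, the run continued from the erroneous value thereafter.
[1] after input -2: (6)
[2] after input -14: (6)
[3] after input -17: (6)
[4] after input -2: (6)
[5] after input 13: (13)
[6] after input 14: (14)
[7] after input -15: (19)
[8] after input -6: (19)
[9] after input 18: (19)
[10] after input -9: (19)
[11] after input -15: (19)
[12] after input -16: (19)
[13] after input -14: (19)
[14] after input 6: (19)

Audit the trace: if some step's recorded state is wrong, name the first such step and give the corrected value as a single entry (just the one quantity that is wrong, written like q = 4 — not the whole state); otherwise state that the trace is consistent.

step 7, acc = 14

step 1: acc = max(6, -2) = 6 -> in agreement
step 2: acc = max(6, -14) = 6 -> in agreement
step 3: acc = max(6, -17) = 6 -> no discrepancy
step 4: acc = max(6, -2) = 6 -> consistent with the trace
step 5: acc = max(6, 13) = 13 -> agrees with the trace
step 6: acc = max(13, 14) = 14 -> confirmed correct
step 7: acc = max(14, -15) = 14 -> the recorded entry deviates here
That makes step 7 the first incorrect line — acc = 14 is what it should show.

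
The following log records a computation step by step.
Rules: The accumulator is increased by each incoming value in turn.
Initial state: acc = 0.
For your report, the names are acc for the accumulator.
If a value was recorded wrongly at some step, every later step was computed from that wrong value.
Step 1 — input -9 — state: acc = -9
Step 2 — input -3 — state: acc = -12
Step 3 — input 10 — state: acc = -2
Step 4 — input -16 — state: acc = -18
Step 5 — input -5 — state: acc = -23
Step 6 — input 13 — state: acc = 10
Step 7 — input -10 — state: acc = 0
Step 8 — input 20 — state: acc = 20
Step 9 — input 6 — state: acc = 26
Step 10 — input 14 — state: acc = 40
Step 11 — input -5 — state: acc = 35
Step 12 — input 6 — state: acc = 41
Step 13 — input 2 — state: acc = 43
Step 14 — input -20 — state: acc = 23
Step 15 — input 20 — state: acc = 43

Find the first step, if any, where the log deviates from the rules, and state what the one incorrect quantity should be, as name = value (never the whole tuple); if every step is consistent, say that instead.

step 1: acc = 0 + -9 = -9 -> consistent with the log
step 2: acc = -9 + -3 = -12 -> consistent with the log
step 3: acc = -12 + 10 = -2 -> exactly as logged
step 4: acc = -2 + -16 = -18 -> checks out
step 5: acc = -18 + -5 = -23 -> same as recorded
step 6: acc = -23 + 13 = -10 -> the recorded entry deviates here
That makes step 6 the first incorrect line — acc = -10 is what it should show.

step 6, acc = -10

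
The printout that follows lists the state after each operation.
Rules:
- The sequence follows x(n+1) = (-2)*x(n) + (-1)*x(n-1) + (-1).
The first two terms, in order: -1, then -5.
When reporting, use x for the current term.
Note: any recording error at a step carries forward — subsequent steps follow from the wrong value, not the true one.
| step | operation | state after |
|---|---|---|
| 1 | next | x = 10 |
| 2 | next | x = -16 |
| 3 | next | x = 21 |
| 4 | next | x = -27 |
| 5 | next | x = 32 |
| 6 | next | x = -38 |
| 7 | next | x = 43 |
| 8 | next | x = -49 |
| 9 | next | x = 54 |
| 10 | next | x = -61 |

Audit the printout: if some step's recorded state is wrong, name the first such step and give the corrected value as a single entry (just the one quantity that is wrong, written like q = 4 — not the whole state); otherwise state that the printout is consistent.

step 10, x = -60

1. x = -2*(-5) + (-1)*(-1) + (-1) = 10 (same as recorded)
2. x = -2*(10) + (-1)*(-5) + (-1) = -16 (consistent with the printout)
3. x = -2*(-16) + (-1)*(10) + (-1) = 21 (consistent with the printout)
4. x = -2*(21) + (-1)*(-16) + (-1) = -27 (in agreement)
5. x = -2*(-27) + (-1)*(21) + (-1) = 32 (confirmed correct)
6. x = -2*(32) + (-1)*(-27) + (-1) = -38 (matches)
7. x = -2*(-38) + (-1)*(32) + (-1) = 43 (consistent with the printout)
8. x = -2*(43) + (-1)*(-38) + (-1) = -49 (confirmed correct)
9. x = -2*(-49) + (-1)*(43) + (-1) = 54 (verified)
10. x = -2*(54) + (-1)*(-49) + (-1) = -60 (a discrepancy with the printout)
So the first discrepancy is step 10, where the right value is x = -60.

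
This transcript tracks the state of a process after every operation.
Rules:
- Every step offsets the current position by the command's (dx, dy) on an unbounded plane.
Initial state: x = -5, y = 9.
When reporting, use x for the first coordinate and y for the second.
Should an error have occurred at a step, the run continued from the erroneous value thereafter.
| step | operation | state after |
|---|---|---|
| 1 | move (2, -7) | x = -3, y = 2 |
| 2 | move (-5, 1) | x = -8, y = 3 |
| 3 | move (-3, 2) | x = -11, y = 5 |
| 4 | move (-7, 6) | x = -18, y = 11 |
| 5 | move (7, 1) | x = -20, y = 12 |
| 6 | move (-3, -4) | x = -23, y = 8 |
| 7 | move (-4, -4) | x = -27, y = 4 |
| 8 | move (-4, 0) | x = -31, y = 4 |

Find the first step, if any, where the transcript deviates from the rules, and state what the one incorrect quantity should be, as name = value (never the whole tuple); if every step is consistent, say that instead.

Recomputing the run from the initial state:
step 1: x = -3, y = 2
step 2: x = -8, y = 3
step 3: x = -11, y = 5
step 4: x = -18, y = 11
step 5: x = -11, y = 12
step 6: x = -14, y = 8
step 7: x = -18, y = 4
step 8: x = -22, y = 4
The first disagreement with the transcript is at step 5, where the value should be x = -11.

step 5, x = -11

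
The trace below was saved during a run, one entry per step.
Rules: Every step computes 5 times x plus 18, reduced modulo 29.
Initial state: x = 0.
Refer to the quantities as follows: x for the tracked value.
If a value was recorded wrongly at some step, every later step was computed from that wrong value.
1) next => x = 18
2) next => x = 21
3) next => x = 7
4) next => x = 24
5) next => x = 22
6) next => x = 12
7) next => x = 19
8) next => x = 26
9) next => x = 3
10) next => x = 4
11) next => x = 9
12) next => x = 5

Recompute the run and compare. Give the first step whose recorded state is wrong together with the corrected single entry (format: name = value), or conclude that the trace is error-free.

step 7, x = 20

1. x = (5*0 + 18) mod 29 = 18 (matches)
2. x = (5*18 + 18) mod 29 = 21 (checks out)
3. x = (5*21 + 18) mod 29 = 7 (matches)
4. x = (5*7 + 18) mod 29 = 24 (verified)
5. x = (5*24 + 18) mod 29 = 22 (agrees with the trace)
6. x = (5*22 + 18) mod 29 = 12 (confirmed correct)
7. x = (5*12 + 18) mod 29 = 20 (a discrepancy with the trace)
First deviation found at step 7; the corrected entry is x = 20.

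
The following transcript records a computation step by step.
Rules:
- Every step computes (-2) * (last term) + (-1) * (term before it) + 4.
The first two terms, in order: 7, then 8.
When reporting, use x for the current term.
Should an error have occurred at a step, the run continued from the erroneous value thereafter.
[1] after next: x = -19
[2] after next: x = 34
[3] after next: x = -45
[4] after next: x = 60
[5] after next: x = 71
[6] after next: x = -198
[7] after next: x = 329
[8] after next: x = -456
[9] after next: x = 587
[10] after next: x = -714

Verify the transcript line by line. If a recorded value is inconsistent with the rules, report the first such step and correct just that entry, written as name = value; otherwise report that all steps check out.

Recomputing the run from the initial state:
step 1: x = -19
step 2: x = 34
step 3: x = -45
step 4: x = 60
step 5: x = -71
step 6: x = 86
step 7: x = -97
step 8: x = 112
step 9: x = -123
step 10: x = 138
The first disagreement with the transcript is at step 5, where the value should be x = -71.

step 5, x = -71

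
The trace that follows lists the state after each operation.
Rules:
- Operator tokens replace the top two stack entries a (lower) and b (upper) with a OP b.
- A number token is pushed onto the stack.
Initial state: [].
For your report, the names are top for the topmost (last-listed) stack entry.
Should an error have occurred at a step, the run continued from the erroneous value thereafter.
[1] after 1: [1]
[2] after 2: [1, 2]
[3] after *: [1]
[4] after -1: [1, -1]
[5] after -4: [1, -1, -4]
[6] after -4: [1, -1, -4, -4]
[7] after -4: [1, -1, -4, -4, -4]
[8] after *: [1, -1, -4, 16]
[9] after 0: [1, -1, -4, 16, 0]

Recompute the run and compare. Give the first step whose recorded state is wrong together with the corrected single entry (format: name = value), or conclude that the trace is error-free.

Recomputing the run from the initial state:
step 1: [1]
step 2: [1, 2]
step 3: [2]
step 4: [2, -1]
step 5: [2, -1, -4]
step 6: [2, -1, -4, -4]
step 7: [2, -1, -4, -4, -4]
step 8: [2, -1, -4, 16]
step 9: [2, -1, -4, 16, 0]
The first disagreement with the trace is at step 3, where the value should be top = 2.

step 3, top = 2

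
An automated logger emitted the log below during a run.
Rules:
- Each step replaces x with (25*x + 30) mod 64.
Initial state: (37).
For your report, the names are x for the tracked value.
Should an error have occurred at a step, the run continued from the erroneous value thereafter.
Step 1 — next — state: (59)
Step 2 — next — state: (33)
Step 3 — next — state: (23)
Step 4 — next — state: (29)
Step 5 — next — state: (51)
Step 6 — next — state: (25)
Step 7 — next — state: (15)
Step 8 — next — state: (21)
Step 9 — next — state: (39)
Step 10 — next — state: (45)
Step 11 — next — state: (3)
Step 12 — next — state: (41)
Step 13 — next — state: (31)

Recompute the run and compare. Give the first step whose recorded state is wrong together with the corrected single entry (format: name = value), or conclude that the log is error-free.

Recomputing the run from the initial state:
step 1: x = 59
step 2: x = 33
step 3: x = 23
step 4: x = 29
step 5: x = 51
step 6: x = 25
step 7: x = 15
step 8: x = 21
step 9: x = 43
step 10: x = 17
step 11: x = 7
step 12: x = 13
step 13: x = 35
The first disagreement with the log is at step 9, where the value should be x = 43.

step 9, x = 43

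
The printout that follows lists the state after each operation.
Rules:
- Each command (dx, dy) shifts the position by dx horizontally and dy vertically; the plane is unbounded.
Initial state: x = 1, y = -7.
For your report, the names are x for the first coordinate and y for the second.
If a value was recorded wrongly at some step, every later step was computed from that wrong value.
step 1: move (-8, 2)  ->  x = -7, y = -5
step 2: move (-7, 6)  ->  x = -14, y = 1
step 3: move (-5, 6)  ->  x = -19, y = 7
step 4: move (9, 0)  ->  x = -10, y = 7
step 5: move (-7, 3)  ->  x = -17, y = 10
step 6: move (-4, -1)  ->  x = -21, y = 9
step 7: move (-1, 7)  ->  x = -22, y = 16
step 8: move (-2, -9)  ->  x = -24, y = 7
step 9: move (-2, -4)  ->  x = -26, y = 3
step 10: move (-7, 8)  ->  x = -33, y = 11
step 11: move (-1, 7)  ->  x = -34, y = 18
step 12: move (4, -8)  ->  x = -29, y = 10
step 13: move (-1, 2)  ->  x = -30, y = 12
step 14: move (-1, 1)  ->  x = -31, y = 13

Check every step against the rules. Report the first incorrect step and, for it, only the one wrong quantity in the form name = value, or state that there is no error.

step 12, x = -30

step 1: x = 1 + (-8) = -7, y = -7 + (2) = -5 -> verified
step 2: x = -7 + (-7) = -14, y = -5 + (6) = 1 -> matches
step 3: x = -14 + (-5) = -19, y = 1 + (6) = 7 -> no discrepancy
step 4: x = -19 + (9) = -10, y = 7 + (0) = 7 -> consistent with the printout
step 5: x = -10 + (-7) = -17, y = 7 + (3) = 10 -> verified
step 6: x = -17 + (-4) = -21, y = 10 + (-1) = 9 -> verified
step 7: x = -21 + (-1) = -22, y = 9 + (7) = 16 -> agrees with the printout
step 8: x = -22 + (-2) = -24, y = 16 + (-9) = 7 -> exactly as logged
step 9: x = -24 + (-2) = -26, y = 7 + (-4) = 3 -> verified
step 10: x = -26 + (-7) = -33, y = 3 + (8) = 11 -> no discrepancy
step 11: x = -33 + (-1) = -34, y = 11 + (7) = 18 -> exactly as logged
step 12: x = -34 + (4) = -30, y = 18 + (-8) = 10 -> the entry is off here
The earliest wrong entry is at step 12: it should read x = -30.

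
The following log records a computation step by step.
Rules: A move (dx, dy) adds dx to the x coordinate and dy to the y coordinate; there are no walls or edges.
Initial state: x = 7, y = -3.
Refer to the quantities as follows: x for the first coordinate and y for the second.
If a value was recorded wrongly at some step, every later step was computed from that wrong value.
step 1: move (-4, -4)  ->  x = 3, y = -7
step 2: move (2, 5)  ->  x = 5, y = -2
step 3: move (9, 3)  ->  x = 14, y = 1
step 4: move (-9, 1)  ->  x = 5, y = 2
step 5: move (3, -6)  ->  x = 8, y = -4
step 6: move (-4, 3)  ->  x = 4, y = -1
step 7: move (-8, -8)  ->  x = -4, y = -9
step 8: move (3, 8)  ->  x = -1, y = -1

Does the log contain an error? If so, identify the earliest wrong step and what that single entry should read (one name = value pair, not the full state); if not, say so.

no error

Recomputing the run from the initial state:
step 1: x = 3, y = -7
step 2: x = 5, y = -2
step 3: x = 14, y = 1
step 4: x = 5, y = 2
step 5: x = 8, y = -4
step 6: x = 4, y = -1
step 7: x = -4, y = -9
step 8: x = -1, y = -1
This matches the log at every step.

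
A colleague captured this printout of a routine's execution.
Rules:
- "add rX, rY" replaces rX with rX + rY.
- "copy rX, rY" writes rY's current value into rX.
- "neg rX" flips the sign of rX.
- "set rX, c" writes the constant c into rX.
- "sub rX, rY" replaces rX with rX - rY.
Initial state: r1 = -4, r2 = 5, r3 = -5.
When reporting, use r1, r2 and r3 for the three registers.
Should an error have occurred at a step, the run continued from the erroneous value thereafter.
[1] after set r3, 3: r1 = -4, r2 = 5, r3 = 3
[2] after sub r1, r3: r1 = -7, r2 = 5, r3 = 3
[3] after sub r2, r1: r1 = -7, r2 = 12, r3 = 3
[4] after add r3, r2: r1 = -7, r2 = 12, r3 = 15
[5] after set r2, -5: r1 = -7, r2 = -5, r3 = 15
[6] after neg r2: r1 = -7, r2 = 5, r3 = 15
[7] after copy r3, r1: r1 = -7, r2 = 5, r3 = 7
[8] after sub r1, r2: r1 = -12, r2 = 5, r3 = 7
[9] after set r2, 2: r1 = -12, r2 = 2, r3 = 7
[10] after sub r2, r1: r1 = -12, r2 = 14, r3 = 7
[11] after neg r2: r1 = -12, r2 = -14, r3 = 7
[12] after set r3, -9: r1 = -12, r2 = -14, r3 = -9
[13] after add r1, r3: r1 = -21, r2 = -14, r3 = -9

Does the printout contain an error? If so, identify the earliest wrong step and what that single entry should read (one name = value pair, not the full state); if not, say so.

step 7, r3 = -7

Recomputing the run from the initial state:
step 1: r1 = -4, r2 = 5, r3 = 3
step 2: r1 = -7, r2 = 5, r3 = 3
step 3: r1 = -7, r2 = 12, r3 = 3
step 4: r1 = -7, r2 = 12, r3 = 15
step 5: r1 = -7, r2 = -5, r3 = 15
step 6: r1 = -7, r2 = 5, r3 = 15
step 7: r1 = -7, r2 = 5, r3 = -7
step 8: r1 = -12, r2 = 5, r3 = -7
step 9: r1 = -12, r2 = 2, r3 = -7
step 10: r1 = -12, r2 = 14, r3 = -7
step 11: r1 = -12, r2 = -14, r3 = -7
step 12: r1 = -12, r2 = -14, r3 = -9
step 13: r1 = -21, r2 = -14, r3 = -9
The first disagreement with the printout is at step 7, where the value should be r3 = -7.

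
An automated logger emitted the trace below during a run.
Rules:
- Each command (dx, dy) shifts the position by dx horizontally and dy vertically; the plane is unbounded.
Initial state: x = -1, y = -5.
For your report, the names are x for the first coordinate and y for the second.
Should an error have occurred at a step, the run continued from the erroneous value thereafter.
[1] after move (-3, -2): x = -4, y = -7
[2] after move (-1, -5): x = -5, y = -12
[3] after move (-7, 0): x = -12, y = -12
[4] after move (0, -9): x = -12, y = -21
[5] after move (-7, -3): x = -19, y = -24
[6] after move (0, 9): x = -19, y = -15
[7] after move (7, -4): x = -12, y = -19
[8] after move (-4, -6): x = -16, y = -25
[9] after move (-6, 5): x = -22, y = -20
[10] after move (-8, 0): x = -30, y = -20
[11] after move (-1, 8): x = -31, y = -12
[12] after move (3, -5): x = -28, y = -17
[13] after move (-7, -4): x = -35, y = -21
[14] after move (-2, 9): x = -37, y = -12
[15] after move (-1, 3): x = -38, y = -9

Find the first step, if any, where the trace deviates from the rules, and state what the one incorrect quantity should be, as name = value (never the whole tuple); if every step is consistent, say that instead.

no error

Recomputing the run from the initial state:
step 1: x = -4, y = -7
step 2: x = -5, y = -12
step 3: x = -12, y = -12
step 4: x = -12, y = -21
step 5: x = -19, y = -24
step 6: x = -19, y = -15
step 7: x = -12, y = -19
step 8: x = -16, y = -25
step 9: x = -22, y = -20
step 10: x = -30, y = -20
step 11: x = -31, y = -12
step 12: x = -28, y = -17
step 13: x = -35, y = -21
step 14: x = -37, y = -12
step 15: x = -38, y = -9
This matches the trace at every step.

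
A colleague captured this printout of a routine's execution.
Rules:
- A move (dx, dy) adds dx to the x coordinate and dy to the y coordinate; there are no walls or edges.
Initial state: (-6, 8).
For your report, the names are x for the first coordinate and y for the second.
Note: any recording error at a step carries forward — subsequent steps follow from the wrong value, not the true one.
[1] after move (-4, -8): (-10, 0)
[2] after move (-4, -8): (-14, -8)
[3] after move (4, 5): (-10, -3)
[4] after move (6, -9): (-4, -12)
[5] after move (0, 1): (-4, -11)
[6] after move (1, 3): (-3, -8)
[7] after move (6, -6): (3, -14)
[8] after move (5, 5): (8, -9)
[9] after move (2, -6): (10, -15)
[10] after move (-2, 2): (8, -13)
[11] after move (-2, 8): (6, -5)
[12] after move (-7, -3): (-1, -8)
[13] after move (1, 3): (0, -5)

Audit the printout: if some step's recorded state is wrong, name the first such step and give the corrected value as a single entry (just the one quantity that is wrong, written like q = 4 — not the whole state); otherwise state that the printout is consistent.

no error

step 1: x = -6 + (-4) = -10, y = 8 + (-8) = 0 -> checks out
step 2: x = -10 + (-4) = -14, y = 0 + (-8) = -8 -> in agreement
step 3: x = -14 + (4) = -10, y = -8 + (5) = -3 -> no discrepancy
step 4: x = -10 + (6) = -4, y = -3 + (-9) = -12 -> consistent with the printout
step 5: x = -4 + (0) = -4, y = -12 + (1) = -11 -> confirmed correct
step 6: x = -4 + (1) = -3, y = -11 + (3) = -8 -> exactly as logged
step 7: x = -3 + (6) = 3, y = -8 + (-6) = -14 -> no discrepancy
step 8: x = 3 + (5) = 8, y = -14 + (5) = -9 -> agrees with the printout
step 9: x = 8 + (2) = 10, y = -9 + (-6) = -15 -> agrees with the printout
step 10: x = 10 + (-2) = 8, y = -15 + (2) = -13 -> matches
step 11: x = 8 + (-2) = 6, y = -13 + (8) = -5 -> same as recorded
step 12: x = 6 + (-7) = -1, y = -5 + (-3) = -8 -> agrees with the printout
step 13: x = -1 + (1) = 0, y = -8 + (3) = -5 -> no discrepancy
The recomputation confirms every line.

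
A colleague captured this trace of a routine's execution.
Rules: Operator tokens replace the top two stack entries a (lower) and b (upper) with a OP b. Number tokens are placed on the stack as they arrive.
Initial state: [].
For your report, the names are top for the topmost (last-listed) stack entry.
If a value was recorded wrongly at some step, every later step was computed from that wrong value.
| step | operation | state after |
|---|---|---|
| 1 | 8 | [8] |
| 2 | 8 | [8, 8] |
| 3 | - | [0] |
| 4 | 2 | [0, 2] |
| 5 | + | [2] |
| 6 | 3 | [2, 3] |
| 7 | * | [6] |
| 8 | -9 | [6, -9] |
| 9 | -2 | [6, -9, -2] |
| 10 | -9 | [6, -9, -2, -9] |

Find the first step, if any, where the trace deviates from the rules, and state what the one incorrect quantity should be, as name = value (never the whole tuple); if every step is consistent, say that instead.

step 1: push 8: top = 8 -> consistent with the trace
step 2: push 8: top = 8 -> exactly as logged
step 3: 8 - 8 = 0 -> verified
step 4: push 2: top = 2 -> checks out
step 5: 0 + 2 = 2 -> checks out
step 6: push 3: top = 3 -> agrees with the trace
step 7: 2 * 3 = 6 -> matches
step 8: push -9: top = -9 -> agrees with the trace
step 9: push -2: top = -2 -> checks out
step 10: push -9: top = -9 -> no discrepancy
All steps check out; nothing to correct.

no error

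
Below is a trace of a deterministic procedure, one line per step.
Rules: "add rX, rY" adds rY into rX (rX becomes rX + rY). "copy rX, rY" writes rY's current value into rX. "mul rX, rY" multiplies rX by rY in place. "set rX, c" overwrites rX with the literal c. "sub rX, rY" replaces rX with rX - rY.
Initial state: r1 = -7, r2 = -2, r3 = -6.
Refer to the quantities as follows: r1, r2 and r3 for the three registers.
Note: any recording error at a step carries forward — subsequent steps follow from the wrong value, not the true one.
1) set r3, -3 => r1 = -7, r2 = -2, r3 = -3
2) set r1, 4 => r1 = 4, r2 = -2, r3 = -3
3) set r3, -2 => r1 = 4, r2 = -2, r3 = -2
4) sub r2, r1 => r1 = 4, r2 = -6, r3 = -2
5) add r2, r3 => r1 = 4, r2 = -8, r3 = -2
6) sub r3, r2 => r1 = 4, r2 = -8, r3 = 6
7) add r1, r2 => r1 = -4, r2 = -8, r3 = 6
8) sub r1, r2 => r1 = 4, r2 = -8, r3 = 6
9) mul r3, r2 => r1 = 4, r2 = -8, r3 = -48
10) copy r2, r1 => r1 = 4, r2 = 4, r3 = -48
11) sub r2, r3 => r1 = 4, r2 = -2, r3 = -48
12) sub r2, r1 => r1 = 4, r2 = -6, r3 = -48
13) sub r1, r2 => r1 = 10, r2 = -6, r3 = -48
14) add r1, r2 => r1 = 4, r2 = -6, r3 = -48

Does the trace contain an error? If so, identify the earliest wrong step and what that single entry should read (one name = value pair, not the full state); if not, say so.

step 11, r2 = 52

Recomputing the run from the initial state:
step 1: r1 = -7, r2 = -2, r3 = -3
step 2: r1 = 4, r2 = -2, r3 = -3
step 3: r1 = 4, r2 = -2, r3 = -2
step 4: r1 = 4, r2 = -6, r3 = -2
step 5: r1 = 4, r2 = -8, r3 = -2
step 6: r1 = 4, r2 = -8, r3 = 6
step 7: r1 = -4, r2 = -8, r3 = 6
step 8: r1 = 4, r2 = -8, r3 = 6
step 9: r1 = 4, r2 = -8, r3 = -48
step 10: r1 = 4, r2 = 4, r3 = -48
step 11: r1 = 4, r2 = 52, r3 = -48
step 12: r1 = 4, r2 = 48, r3 = -48
step 13: r1 = -44, r2 = 48, r3 = -48
step 14: r1 = 4, r2 = 48, r3 = -48
The first disagreement with the trace is at step 11, where the value should be r2 = 52.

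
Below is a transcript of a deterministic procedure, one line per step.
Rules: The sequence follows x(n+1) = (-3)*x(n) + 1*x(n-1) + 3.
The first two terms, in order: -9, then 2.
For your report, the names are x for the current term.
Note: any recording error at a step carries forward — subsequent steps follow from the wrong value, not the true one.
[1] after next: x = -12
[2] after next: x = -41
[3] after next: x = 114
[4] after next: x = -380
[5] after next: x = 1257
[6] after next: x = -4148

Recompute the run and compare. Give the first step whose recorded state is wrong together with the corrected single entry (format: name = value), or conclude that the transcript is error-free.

Recomputing the run from the initial state:
step 1: x = -12
step 2: x = 41
step 3: x = -132
step 4: x = 440
step 5: x = -1449
step 6: x = 4790
The first disagreement with the transcript is at step 2, where the value should be x = 41.

step 2, x = 41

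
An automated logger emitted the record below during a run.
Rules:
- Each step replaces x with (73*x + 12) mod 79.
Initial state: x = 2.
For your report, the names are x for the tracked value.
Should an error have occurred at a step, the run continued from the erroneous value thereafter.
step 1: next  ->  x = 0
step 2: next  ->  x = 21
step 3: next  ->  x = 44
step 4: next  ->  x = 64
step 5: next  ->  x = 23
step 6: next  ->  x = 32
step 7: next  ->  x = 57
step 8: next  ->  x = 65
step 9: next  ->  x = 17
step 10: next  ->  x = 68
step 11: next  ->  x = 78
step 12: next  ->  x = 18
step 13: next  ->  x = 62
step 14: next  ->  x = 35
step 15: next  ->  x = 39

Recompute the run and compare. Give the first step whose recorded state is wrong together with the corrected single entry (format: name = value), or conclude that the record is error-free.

Recomputing the run from the initial state:
step 1: x = 0
step 2: x = 12
step 3: x = 19
step 4: x = 56
step 5: x = 71
step 6: x = 60
step 7: x = 47
step 8: x = 46
step 9: x = 52
step 10: x = 16
step 11: x = 74
step 12: x = 42
step 13: x = 76
step 14: x = 30
step 15: x = 69
The first disagreement with the record is at step 2, where the value should be x = 12.

step 2, x = 12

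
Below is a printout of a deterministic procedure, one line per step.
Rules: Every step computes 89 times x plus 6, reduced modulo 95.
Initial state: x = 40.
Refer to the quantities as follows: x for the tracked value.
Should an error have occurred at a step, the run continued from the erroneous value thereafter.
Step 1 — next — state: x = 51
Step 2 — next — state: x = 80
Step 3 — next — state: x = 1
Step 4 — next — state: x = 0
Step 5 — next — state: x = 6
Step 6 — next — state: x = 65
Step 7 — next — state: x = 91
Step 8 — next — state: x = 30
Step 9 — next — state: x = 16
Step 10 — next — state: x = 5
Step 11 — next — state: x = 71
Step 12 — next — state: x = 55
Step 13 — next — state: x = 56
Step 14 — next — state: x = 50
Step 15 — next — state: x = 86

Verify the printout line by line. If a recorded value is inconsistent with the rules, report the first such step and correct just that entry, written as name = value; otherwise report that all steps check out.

no error

1. x = (89*40 + 6) mod 95 = 51 (no discrepancy)
2. x = (89*51 + 6) mod 95 = 80 (exactly as logged)
3. x = (89*80 + 6) mod 95 = 1 (agrees with the printout)
4. x = (89*1 + 6) mod 95 = 0 (in agreement)
5. x = (89*0 + 6) mod 95 = 6 (checks out)
6. x = (89*6 + 6) mod 95 = 65 (exactly as logged)
7. x = (89*65 + 6) mod 95 = 91 (verified)
8. x = (89*91 + 6) mod 95 = 30 (consistent with the printout)
9. x = (89*30 + 6) mod 95 = 16 (in agreement)
10. x = (89*16 + 6) mod 95 = 5 (consistent with the printout)
11. x = (89*5 + 6) mod 95 = 71 (same as recorded)
12. x = (89*71 + 6) mod 95 = 55 (matches)
13. x = (89*55 + 6) mod 95 = 56 (exactly as logged)
14. x = (89*56 + 6) mod 95 = 50 (consistent with the printout)
15. x = (89*50 + 6) mod 95 = 86 (in agreement)
Every step is consistent.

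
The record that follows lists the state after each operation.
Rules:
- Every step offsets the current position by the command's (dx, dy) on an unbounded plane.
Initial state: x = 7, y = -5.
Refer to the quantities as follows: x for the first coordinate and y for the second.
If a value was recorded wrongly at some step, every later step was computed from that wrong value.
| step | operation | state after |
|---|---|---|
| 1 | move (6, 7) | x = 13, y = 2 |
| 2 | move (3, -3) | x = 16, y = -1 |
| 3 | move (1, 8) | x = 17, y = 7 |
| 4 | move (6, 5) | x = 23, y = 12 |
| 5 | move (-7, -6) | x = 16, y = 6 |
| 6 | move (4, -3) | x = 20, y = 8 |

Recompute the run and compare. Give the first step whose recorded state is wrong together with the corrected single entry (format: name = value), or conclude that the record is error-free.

Step 1: x = 7 + (6) = 13, y = -5 + (7) = 2 — verified.
Step 2: x = 13 + (3) = 16, y = 2 + (-3) = -1 — confirmed correct.
Step 3: x = 16 + (1) = 17, y = -1 + (8) = 7 — exactly as logged.
Step 4: x = 17 + (6) = 23, y = 7 + (5) = 12 — verified.
Step 5: x = 23 + (-7) = 16, y = 12 + (-6) = 6 — no discrepancy.
Step 6: x = 16 + (4) = 20, y = 6 + (-3) = 3 — the record has a different value.
The audit stops at step 6: the recorded entry is wrong and should be y = 3.

step 6, y = 3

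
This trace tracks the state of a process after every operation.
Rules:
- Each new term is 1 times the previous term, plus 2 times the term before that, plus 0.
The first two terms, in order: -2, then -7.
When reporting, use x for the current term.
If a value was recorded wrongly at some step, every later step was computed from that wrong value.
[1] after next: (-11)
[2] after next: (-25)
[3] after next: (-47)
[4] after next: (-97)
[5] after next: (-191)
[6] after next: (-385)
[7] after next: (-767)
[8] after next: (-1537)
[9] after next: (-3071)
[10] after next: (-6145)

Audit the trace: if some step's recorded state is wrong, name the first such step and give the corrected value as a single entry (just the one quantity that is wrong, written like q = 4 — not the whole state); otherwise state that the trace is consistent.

Recomputing the run from the initial state:
step 1: x = -11
step 2: x = -25
step 3: x = -47
step 4: x = -97
step 5: x = -191
step 6: x = -385
step 7: x = -767
step 8: x = -1537
step 9: x = -3071
step 10: x = -6145
This matches the trace at every step.

no error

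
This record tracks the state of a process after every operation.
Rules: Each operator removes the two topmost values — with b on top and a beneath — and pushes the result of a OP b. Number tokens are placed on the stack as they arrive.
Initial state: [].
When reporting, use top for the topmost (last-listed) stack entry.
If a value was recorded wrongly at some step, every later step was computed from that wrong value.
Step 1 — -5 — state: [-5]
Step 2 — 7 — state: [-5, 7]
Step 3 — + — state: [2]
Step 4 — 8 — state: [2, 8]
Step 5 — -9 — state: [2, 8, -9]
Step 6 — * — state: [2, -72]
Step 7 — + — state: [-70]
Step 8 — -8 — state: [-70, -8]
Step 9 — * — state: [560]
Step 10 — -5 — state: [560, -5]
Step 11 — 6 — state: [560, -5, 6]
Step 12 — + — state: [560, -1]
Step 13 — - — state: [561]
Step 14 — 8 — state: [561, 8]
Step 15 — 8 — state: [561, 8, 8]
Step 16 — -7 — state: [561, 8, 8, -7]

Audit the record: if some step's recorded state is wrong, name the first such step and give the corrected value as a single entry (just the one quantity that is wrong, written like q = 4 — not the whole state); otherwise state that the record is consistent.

step 12, top = 1

Recomputing the run from the initial state:
step 1: [-5]
step 2: [-5, 7]
step 3: [2]
step 4: [2, 8]
step 5: [2, 8, -9]
step 6: [2, -72]
step 7: [-70]
step 8: [-70, -8]
step 9: [560]
step 10: [560, -5]
step 11: [560, -5, 6]
step 12: [560, 1]
step 13: [559]
step 14: [559, 8]
step 15: [559, 8, 8]
step 16: [559, 8, 8, -7]
The first disagreement with the record is at step 12, where the value should be top = 1.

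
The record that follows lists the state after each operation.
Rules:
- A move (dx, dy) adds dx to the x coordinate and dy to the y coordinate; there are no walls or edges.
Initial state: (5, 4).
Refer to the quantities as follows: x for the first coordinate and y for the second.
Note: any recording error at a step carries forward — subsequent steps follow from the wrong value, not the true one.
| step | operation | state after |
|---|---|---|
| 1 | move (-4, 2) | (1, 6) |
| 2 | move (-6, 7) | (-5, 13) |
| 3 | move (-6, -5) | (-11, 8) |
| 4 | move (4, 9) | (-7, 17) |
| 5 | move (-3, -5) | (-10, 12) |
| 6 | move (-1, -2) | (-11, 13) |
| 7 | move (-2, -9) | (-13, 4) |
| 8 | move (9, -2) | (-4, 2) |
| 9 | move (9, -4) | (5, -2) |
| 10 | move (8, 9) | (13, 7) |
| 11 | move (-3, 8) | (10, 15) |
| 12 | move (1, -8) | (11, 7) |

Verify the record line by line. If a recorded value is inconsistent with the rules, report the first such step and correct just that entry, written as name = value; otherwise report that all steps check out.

step 6, y = 10

Recomputing the run from the initial state:
step 1: x = 1, y = 6
step 2: x = -5, y = 13
step 3: x = -11, y = 8
step 4: x = -7, y = 17
step 5: x = -10, y = 12
step 6: x = -11, y = 10
step 7: x = -13, y = 1
step 8: x = -4, y = -1
step 9: x = 5, y = -5
step 10: x = 13, y = 4
step 11: x = 10, y = 12
step 12: x = 11, y = 4
The first disagreement with the record is at step 6, where the value should be y = 10.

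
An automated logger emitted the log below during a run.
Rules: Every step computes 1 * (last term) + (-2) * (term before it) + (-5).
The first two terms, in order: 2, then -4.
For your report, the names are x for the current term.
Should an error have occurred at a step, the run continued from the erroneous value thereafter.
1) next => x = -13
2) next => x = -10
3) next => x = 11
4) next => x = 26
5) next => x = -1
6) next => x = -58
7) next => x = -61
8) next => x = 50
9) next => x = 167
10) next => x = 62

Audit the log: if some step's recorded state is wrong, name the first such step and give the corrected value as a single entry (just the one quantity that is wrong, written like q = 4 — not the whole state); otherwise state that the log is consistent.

no error

step 1: x = 1*(-4) + (-2)*(2) + (-5) = -13 -> checks out
step 2: x = 1*(-13) + (-2)*(-4) + (-5) = -10 -> agrees with the log
step 3: x = 1*(-10) + (-2)*(-13) + (-5) = 11 -> same as recorded
step 4: x = 1*(11) + (-2)*(-10) + (-5) = 26 -> matches
step 5: x = 1*(26) + (-2)*(11) + (-5) = -1 -> same as recorded
step 6: x = 1*(-1) + (-2)*(26) + (-5) = -58 -> consistent with the log
step 7: x = 1*(-58) + (-2)*(-1) + (-5) = -61 -> agrees with the log
step 8: x = 1*(-61) + (-2)*(-58) + (-5) = 50 -> confirmed correct
step 9: x = 1*(50) + (-2)*(-61) + (-5) = 167 -> agrees with the log
step 10: x = 1*(167) + (-2)*(50) + (-5) = 62 -> exactly as logged
Each recorded entry agrees with the recomputation.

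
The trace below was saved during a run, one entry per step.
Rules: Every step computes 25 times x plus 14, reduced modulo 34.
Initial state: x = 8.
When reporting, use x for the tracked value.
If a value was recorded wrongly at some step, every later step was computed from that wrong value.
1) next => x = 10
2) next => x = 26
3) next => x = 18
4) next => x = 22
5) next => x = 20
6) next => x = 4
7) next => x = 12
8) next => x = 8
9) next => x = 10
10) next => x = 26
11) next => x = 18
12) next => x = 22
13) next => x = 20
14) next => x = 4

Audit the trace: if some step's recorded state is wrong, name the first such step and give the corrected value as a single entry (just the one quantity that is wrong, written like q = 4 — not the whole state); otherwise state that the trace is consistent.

step 1: x = (25*8 + 14) mod 34 = 10 -> no discrepancy
step 2: x = (25*10 + 14) mod 34 = 26 -> agrees with the trace
step 3: x = (25*26 + 14) mod 34 = 18 -> confirmed correct
step 4: x = (25*18 + 14) mod 34 = 22 -> no discrepancy
step 5: x = (25*22 + 14) mod 34 = 20 -> matches
step 6: x = (25*20 + 14) mod 34 = 4 -> matches
step 7: x = (25*4 + 14) mod 34 = 12 -> same as recorded
step 8: x = (25*12 + 14) mod 34 = 8 -> exactly as logged
step 9: x = (25*8 + 14) mod 34 = 10 -> checks out
step 10: x = (25*10 + 14) mod 34 = 26 -> confirmed correct
step 11: x = (25*26 + 14) mod 34 = 18 -> same as recorded
step 12: x = (25*18 + 14) mod 34 = 22 -> consistent with the trace
step 13: x = (25*22 + 14) mod 34 = 20 -> agrees with the trace
step 14: x = (25*20 + 14) mod 34 = 4 -> checks out
No step deviates from the rules.

no error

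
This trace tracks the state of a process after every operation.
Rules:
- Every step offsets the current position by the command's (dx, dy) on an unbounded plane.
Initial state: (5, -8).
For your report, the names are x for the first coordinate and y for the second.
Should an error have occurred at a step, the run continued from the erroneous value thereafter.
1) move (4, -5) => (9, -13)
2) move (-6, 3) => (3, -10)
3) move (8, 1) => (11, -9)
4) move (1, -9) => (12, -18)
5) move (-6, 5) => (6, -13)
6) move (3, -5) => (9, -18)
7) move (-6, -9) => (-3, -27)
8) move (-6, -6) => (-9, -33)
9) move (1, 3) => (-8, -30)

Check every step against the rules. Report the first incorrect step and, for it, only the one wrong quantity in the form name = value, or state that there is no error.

Recomputing the run from the initial state:
step 1: x = 9, y = -13
step 2: x = 3, y = -10
step 3: x = 11, y = -9
step 4: x = 12, y = -18
step 5: x = 6, y = -13
step 6: x = 9, y = -18
step 7: x = 3, y = -27
step 8: x = -3, y = -33
step 9: x = -2, y = -30
The first disagreement with the trace is at step 7, where the value should be x = 3.

step 7, x = 3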